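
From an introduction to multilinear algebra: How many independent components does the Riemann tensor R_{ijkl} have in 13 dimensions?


The Riemann tensor in d dimensions has d^2(d^2 - 1)/12 independent components.
d = 13, so d^2 = 169
d^2 - 1 = 168
d^2(d^2 - 1) = 169 * 168 = 28392
Divide by 12: 28392 / 12 = 2366

2366


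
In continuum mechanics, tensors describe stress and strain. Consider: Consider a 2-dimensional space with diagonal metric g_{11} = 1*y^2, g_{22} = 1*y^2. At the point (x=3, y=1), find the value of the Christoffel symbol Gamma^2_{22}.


For a diagonal metric, Gamma^k_{ij} = (1/2) g^{kk} (dg_{ik}/dx_j + dg_{jk}/dx_i - dg_{ij}/dx_k).
The metric is diagonal, so g_{ab} = 0 for a != b.
At the given point: g_{11} = 1, g_{22} = 1
g^{22} = 1/1
dg_{22}/dx_2 = dg_{22}/dx_2 = 2
dg_{22}/dx_2 = dg_{22}/dx_2 = 2
dg_{22}/dx_2 = dg_{22}/dx_2 = 2
Numerator = 2 + 2 - 2 = 2
Gamma^2_{22} = 2 / (2 * 1) = 1

1


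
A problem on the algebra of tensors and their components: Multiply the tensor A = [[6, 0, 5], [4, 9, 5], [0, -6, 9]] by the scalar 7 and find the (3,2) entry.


Scalar multiplication: (cA)_{ij} = c * A_{ij}.
c = 7
A_{32} = -6
(cA)_{32} = 7 * -6 = -42

-42


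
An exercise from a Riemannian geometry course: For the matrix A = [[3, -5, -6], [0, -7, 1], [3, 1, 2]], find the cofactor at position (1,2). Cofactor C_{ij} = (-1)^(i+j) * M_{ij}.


To find cofactor C_{12}, delete row 1 and column 2.
The resulting 2x2 submatrix is: [[0, 1], [3, 2]]
Minor M_{12} = 0*2 - 1*3
  = 0 - 3 = -3
Sign = (-1)^(1+2) = (-1)^3 = -1
Cofactor C_{12} = -1 * -3 = 3

3


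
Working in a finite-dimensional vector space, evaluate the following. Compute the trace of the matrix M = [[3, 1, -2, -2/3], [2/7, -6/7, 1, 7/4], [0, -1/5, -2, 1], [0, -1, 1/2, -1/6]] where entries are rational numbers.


The trace is the sum of diagonal entries.
Diagonal: M[1,1] = 3, M[2,2] = -6/7, M[3,3] = -2, M[4,4] = -1/6
Tr(M) = 3 + -6/7 + -2 + -1/6
Computing step by step:
After adding M[1,1]: 3
After adding M[2,2]: 15/7
After adding M[3,3]: 1/7
After adding M[4,4]: -1/42
Tr(M) = -1/42

-1/42


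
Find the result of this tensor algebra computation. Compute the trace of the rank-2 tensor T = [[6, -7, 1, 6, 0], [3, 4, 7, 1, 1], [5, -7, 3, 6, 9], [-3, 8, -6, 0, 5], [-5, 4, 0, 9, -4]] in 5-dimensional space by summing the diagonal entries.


The contraction (trace) of a rank-2 tensor is the sum of its diagonal elements.
Diagonal entries: A[1,1] = 6, A[2,2] = 4, A[3,3] = 3, A[4,4] = 0, A[5,5] = -4
Tr(A) = 6 + 4 + 3 + 0 + -4 = 9

9


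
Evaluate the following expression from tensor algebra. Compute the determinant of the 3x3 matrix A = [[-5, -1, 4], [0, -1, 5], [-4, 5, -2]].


Expanding along the first row, det(A) = a11*M_11 - a12*M_12 + a13*M_13, where M_1j is the (1,j) minor.
Minor M_11 = -1*-2 - 5*5 = -23
Minor M_12 = 0*-2 - 5*-4 = 20
Minor M_13 = 0*5 - -1*-4 = -4
det = -5*(-23) - -1*(20) + 4*(-4)
    = 115 - -20 + -16
    = 119

119


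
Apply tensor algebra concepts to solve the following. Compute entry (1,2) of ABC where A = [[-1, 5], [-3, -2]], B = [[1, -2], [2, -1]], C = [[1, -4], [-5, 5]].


(ABC)_{12} = sum_m (AB)_{1m} C_{m2}. First compute row 1 of AB.
(AB)_{11} = -1*1 + 5*2 = 9
(AB)_{12} = -1*-2 + 5*-1 = -3
Now contract with column 2 of C:
(AB)_{11} * C_{12} = 9 * -4 = -36
(AB)_{12} * C_{22} = -3 * 5 = -15
(ABC)_{12} = -36 + -15 = -51

-51


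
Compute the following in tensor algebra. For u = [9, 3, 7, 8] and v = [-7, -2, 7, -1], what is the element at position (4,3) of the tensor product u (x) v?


The outer product entry T_{ij} = u_i * v_j.
We need i=4, j=3.
u_4 = 8, v_3 = 7
T_{4,3} = 8 * 7 = 56

56


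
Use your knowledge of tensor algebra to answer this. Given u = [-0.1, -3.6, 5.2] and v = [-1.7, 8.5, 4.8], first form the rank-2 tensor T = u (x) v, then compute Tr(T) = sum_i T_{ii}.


The outer product gives T_{ij} = u_i v_j.
The trace (contraction) is Tr(T) = sum_i T_{ii} = sum_i u_i v_i.
Diagonal entries:
T_{11} = u_1 * v_1 = -0.1 * -1.7 = 0.17
T_{22} = u_2 * v_2 = -3.6 * 8.5 = -30.6
T_{33} = u_3 * v_3 = 5.2 * 4.8 = 24.96
Tr(T) = 0.17 + -30.6 + 24.96 = -5.47

-5.47


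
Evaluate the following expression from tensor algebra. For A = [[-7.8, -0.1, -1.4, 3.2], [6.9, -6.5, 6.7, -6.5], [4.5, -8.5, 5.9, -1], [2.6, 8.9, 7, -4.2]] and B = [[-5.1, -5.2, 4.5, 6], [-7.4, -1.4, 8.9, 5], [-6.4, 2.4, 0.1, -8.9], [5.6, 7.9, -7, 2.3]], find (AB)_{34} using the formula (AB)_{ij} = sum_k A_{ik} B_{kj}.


(AB)_{ij} = sum_k A_{ik} B_{kj}.
For i=3, j=4:
A_{31} * B_{14} = 4.5 * 6 = 27
A_{32} * B_{24} = -8.5 * 5 = -42.5
A_{33} * B_{34} = 5.9 * -8.9 = -52.51
A_{34} * B_{44} = -1 * 2.3 = -2.3
Sum = 27 + -42.5 + -52.51 + -2.3 = -70.31

-70.31


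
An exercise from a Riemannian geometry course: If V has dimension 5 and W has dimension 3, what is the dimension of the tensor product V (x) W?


The dimension of a tensor product is the product of dimensions.
dim(V) = 5, dim(W) = 3
dim(V (x) W) = 5 * 3 = 15

15


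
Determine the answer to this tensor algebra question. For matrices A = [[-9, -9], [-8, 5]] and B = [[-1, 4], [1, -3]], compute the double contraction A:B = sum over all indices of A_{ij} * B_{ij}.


A:B = sum over all i,j of A_{ij} * B_{ij}.
Row 1: -9*-1=9, -9*4=-36 => row sum = -27
Row 2: -8*1=-8, 5*-3=-15 => row sum = -23
Total = -27 + -23 = -50

-50


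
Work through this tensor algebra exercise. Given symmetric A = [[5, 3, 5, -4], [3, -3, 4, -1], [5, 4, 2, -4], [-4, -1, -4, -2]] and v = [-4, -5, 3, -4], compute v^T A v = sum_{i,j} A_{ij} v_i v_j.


First compute Av:
(Av)_1 = 5*-4 + 3*-5 + 5*3 + -4*-4 = -4
(Av)_2 = 3*-4 + -3*-5 + 4*3 + -1*-4 = 19
(Av)_3 = 5*-4 + 4*-5 + 2*3 + -4*-4 = -18
(Av)_4 = -4*-4 + -1*-5 + -4*3 + -2*-4 = 17
Av = [-4, 19, -18, 17]
Then v^T (Av) = -4*-4 + -5*19 + 3*-18 + -4*17
= 16 + -95 + -54 + -68 = -201

-201


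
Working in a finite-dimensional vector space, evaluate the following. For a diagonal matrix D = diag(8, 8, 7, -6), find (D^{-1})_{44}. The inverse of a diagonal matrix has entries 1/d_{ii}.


For a diagonal matrix, the inverse has entries (D^{-1})_{ii} = 1/d_{ii}.
The diagonal entries are: d_{11} = 8, d_{22} = 8, d_{33} = 7, d_{44} = -6
We need (D^{-1})_{44} = 1/d_{44} = 1/-6 = -1/6

-1/6


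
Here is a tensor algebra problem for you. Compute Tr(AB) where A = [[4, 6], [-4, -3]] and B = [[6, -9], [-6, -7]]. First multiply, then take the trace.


Tr(AB) = sum_i (AB)_{ii} where (AB)_{ii} = sum_k A_{ik} B_{ki}.
(AB)_{11} = 4*6 + 6*-6 = -12
(AB)_{22} = -4*-9 + -3*-7 = 57
Tr(AB) = -12 + 57 = 45

45


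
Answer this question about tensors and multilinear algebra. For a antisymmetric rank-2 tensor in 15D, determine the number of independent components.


A antisymmetric rank-2 tensor in d dimensions has d(d-1)/2 independent components.
d = 15
d(d-1)/2 = 15 * 14 / 2 = 210 / 2 = 105

105


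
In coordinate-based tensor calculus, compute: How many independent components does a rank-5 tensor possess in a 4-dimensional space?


The number of components of a rank-r tensor in d dimensions is d^r.
Here d = 4 and r = 5.
4^5 = 1024

1024


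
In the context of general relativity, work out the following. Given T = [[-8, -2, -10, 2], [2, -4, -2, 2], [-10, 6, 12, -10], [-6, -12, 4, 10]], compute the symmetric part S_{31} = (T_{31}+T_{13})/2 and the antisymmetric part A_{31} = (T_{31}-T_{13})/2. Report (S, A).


T_{31} = -10
T_{13} = -10
S_{31} = (-10 + -10)/2 = -20/2 = -10
A_{31} = (-10 - -10)/2 = 0/2 = 0
Check: S + A = -10 + 0 = -10 = T_{31}.

(-10, 0)


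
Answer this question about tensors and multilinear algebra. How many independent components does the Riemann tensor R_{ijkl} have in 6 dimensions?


The Riemann tensor in d dimensions has d^2(d^2 - 1)/12 independent components.
d = 6, so d^2 = 36
d^2 - 1 = 35
d^2(d^2 - 1) = 36 * 35 = 1260
Divide by 12: 1260 / 12 = 105

105


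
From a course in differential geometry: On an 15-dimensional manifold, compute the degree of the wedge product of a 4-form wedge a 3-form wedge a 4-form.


The degree of a wedge product is the sum of the degrees of the individual forms.
Degrees: 4, 3, 4
Total degree = 4 + 3 + 4 = 11

11


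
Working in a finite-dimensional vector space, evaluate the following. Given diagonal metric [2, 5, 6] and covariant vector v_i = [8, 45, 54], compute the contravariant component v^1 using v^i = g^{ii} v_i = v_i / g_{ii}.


To raise an index with a diagonal metric: v^i = v_i / g_{ii}.
For index 1: v_1 = 8, g_{11} = 2
v^1 = 8 / 2 = 4

4


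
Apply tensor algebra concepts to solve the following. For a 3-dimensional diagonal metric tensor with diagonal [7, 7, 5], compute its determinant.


For a diagonal metric, the determinant is the product of diagonal entries.
Diagonal entries: 7, 7, 5
det(g) = 7 * 7 * 5 = 245

245


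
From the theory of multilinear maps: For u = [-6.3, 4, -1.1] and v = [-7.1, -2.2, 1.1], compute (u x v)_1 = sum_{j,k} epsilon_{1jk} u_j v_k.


(u x v)_1 = sum_{j,k} epsilon_{1jk} u_j v_k. Only permutations of (1,2,3) contribute; the two non-zero terms are:
eps_{123} u_2 v_3 = 1 * 4 * 1.1 = 4.4
eps_{132} u_3 v_2 = -1 * -1.1 * -2.2 = -2.42
(u x v)_1 = 1.98

1.98


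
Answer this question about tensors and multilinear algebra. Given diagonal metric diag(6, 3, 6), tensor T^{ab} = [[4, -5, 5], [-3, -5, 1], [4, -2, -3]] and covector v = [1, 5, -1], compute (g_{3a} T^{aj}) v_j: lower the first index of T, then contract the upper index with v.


Step 1: lower the first index. For a diagonal metric, g_{ia} T^{aj} = g_{ii} T^{ij} (no sum on i).
g_{33} = 6
S_3{}^1 = 6 * T^{31} = 6 * 4 = 24
S_3{}^2 = 6 * T^{32} = 6 * -2 = -12
S_3{}^3 = 6 * T^{33} = 6 * -3 = -18
Step 2: contract S_3{}^j with v_j.
S_3{}^1 * v_1 = 24 * 1 = 24
S_3{}^2 * v_2 = -12 * 5 = -60
S_3{}^3 * v_3 = -18 * -1 = 18
Result = 24 + -60 + 18 = -18

-18


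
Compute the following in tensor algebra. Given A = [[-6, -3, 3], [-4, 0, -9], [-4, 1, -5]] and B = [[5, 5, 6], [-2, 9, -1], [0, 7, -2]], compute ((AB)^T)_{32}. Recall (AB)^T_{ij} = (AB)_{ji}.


(AB)^T_{ij} = (AB)_{ji} = sum_k A_{jk} B_{ki}.
For i=3, j=2 we need (AB)_{23}:
A_{21} * B_{13} = -4 * 6 = -24
A_{22} * B_{23} = 0 * -1 = 0
A_{23} * B_{33} = -9 * -2 = 18
Sum = -24 + 0 + 18 = -6

-6


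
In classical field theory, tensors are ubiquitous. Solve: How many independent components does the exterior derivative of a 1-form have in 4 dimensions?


The exterior derivative of a p-form is a (p+1)-form.
Its number of independent components is C(n, p+1).
n = 4, p+1 = 2
C(4, 2) = 6

6


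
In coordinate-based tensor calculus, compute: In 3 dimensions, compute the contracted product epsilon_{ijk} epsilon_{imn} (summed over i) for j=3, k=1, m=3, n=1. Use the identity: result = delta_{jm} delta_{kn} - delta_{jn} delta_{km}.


Using the identity: epsilon_{ijk} epsilon_{imn} = delta_{jm} delta_{kn} - delta_{jn} delta_{km}.
delta_{33} = 1
delta_{11} = 1
delta_{31} = 0
delta_{13} = 0
Result = 1 * 1 - 0 * 0 = 1 - 0 = 1

1


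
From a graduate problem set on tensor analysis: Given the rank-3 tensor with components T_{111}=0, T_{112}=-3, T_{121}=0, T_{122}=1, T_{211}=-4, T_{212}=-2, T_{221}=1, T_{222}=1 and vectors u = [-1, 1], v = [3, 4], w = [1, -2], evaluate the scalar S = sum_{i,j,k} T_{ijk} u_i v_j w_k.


S = sum over i,j,k of T_{ijk} u_i v_j w_k. Expanding all 8 terms:
T_{111}*u_1*v_1*w_1 = 0*-1*3*1 = 0  (running total: 0)
T_{112}*u_1*v_1*w_2 = -3*-1*3*-2 = -18  (running total: -18)
T_{121}*u_1*v_2*w_1 = 0*-1*4*1 = 0  (running total: -18)
T_{122}*u_1*v_2*w_2 = 1*-1*4*-2 = 8  (running total: -10)
T_{211}*u_2*v_1*w_1 = -4*1*3*1 = -12  (running total: -22)
T_{212}*u_2*v_1*w_2 = -2*1*3*-2 = 12  (running total: -10)
T_{221}*u_2*v_2*w_1 = 1*1*4*1 = 4  (running total: -6)
T_{222}*u_2*v_2*w_2 = 1*1*4*-2 = -8  (running total: -14)
S = -14

-14


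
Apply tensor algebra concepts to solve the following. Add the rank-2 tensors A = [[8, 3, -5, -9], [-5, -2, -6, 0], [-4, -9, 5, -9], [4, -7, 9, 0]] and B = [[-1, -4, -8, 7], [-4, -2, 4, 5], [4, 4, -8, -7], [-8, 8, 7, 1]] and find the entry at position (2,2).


Tensor addition is component-wise: (A + B)_{ij} = A_{ij} + B_{ij}.
A_{22} = -2
B_{22} = -2
(A + B)_{22} = -2 + -2 = -4

-4


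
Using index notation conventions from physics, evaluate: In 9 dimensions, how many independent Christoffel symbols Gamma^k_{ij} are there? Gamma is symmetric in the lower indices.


Christoffel symbols Gamma^k_{ij} are symmetric in i,j, so there are d * d(d+1)/2 independent symbols.
d = 9
d(d+1)/2 = 9 * 10 / 2 = 45
Total = 9 * 45 = 405

405


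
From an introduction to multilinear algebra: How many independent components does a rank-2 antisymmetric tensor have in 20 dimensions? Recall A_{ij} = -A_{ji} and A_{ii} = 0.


An antisymmetric rank-2 tensor satisfies A_{ij} = -A_{ji}, so diagonal entries are zero.
The independent components are the upper-triangular entries: C(n, 2) = n(n-1)/2.
n = 20
C(20, 2) = 20 * 19 / 2 = 380 / 2 = 190

190


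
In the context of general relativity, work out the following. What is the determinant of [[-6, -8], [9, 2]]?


For a 2x2 matrix [[a, b], [c, d]], det = a*d - b*c.
a = -6, b = -8, c = 9, d = 2
a*d = -6 * 2 = -12
b*c = -8 * 9 = -72
det = -12 - -72 = 60

60


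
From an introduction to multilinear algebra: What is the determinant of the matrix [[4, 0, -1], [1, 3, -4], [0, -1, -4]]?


Expanding along the first row, det(A) = a11*M_11 - a12*M_12 + a13*M_13, where M_1j is the (1,j) minor.
Minor M_11 = 3*-4 - -4*-1 = -16
Minor M_12 = 1*-4 - -4*0 = -4
Minor M_13 = 1*-1 - 3*0 = -1
det = 4*(-16) - 0*(-4) + -1*(-1)
    = -64 - 0 + 1
    = -63

-63


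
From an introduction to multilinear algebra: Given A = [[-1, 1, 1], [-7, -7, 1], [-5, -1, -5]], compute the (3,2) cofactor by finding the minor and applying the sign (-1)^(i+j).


To find cofactor C_{32}, delete row 3 and column 2.
The resulting 2x2 submatrix is: [[-1, 1], [-7, 1]]
Minor M_{32} = -1*1 - 1*-7
  = -1 - -7 = 6
Sign = (-1)^(3+2) = (-1)^5 = -1
Cofactor C_{32} = -1 * 6 = -6

-6


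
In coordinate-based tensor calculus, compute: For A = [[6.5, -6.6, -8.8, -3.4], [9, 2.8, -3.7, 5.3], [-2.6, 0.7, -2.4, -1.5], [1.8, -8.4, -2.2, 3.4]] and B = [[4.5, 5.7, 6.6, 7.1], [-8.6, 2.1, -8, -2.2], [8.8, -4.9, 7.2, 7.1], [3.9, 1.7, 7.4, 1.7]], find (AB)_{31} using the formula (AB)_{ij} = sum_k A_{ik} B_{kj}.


(AB)_{ij} = sum_k A_{ik} B_{kj}.
For i=3, j=1:
A_{31} * B_{11} = -2.6 * 4.5 = -11.7
A_{32} * B_{21} = 0.7 * -8.6 = -6.02
A_{33} * B_{31} = -2.4 * 8.8 = -21.12
A_{34} * B_{41} = -1.5 * 3.9 = -5.85
Sum = -11.7 + -6.02 + -21.12 + -5.85 = -44.69

-44.69


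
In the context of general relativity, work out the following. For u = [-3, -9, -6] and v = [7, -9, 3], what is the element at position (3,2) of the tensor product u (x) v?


The outer product entry T_{ij} = u_i * v_j.
We need i=3, j=2.
u_3 = -6, v_2 = -9
T_{3,2} = -6 * -9 = 54

54


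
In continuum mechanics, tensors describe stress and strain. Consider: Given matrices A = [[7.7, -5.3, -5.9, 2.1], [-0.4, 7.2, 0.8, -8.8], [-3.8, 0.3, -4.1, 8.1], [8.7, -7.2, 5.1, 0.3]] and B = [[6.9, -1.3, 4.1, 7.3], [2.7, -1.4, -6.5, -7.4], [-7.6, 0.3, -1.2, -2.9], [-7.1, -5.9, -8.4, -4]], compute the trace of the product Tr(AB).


Tr(AB) = sum_i (AB)_{ii} where (AB)_{ii} = sum_k A_{ik} B_{ki}.
(AB)_{11} = 7.7*6.9 + -5.3*2.7 + -5.9*-7.6 + 2.1*-7.1 = 68.75
(AB)_{22} = -0.4*-1.3 + 7.2*-1.4 + 0.8*0.3 + -8.8*-5.9 = 42.6
(AB)_{33} = -3.8*4.1 + 0.3*-6.5 + -4.1*-1.2 + 8.1*-8.4 = -80.65
(AB)_{44} = 8.7*7.3 + -7.2*-7.4 + 5.1*-2.9 + 0.3*-4 = 100.8
Tr(AB) = 68.75 + 42.6 + -80.65 + 100.8 = 131.5

131.5


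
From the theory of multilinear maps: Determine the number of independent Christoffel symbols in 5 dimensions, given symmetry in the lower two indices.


Christoffel symbols Gamma^k_{ij} are symmetric in i,j, so there are d * d(d+1)/2 independent symbols.
d = 5
d(d+1)/2 = 5 * 6 / 2 = 15
Total = 5 * 15 = 75

75


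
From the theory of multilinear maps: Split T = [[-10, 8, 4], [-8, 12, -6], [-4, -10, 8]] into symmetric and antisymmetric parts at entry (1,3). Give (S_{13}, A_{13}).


T_{13} = 4
T_{31} = -4
S_{13} = (4 + -4)/2 = 0/2 = 0
A_{13} = (4 - -4)/2 = 8/2 = 4
Check: S + A = 0 + 4 = 4 = T_{13}.

(0, 4)


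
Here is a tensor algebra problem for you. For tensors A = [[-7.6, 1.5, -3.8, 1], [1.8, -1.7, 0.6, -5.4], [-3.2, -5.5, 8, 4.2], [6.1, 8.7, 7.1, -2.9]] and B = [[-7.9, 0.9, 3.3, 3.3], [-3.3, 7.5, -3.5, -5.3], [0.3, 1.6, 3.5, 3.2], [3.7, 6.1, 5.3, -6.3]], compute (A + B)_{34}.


Tensor addition is component-wise: (A + B)_{ij} = A_{ij} + B_{ij}.
A_{34} = 4.2
B_{34} = 3.2
(A + B)_{34} = 4.2 + 3.2 = 7.4

7.4


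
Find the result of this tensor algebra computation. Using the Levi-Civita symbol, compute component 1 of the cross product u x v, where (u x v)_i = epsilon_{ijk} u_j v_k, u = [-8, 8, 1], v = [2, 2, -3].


(u x v)_1 = sum_{j,k} epsilon_{1jk} u_j v_k. Only permutations of (1,2,3) contribute; the two non-zero terms are:
eps_{123} u_2 v_3 = 1 * 8 * -3 = -24
eps_{132} u_3 v_2 = -1 * 1 * 2 = -2
(u x v)_1 = -26

-26


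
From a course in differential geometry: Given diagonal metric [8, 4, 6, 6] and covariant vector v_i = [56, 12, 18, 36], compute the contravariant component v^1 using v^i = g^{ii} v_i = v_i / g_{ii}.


To raise an index with a diagonal metric: v^i = v_i / g_{ii}.
For index 1: v_1 = 56, g_{11} = 8
v^1 = 56 / 8 = 7

7


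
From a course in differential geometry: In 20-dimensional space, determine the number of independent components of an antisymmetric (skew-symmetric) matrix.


An antisymmetric rank-2 tensor satisfies A_{ij} = -A_{ji}, so diagonal entries are zero.
The independent components are the upper-triangular entries: C(n, 2) = n(n-1)/2.
n = 20
C(20, 2) = 20 * 19 / 2 = 380 / 2 = 190

190


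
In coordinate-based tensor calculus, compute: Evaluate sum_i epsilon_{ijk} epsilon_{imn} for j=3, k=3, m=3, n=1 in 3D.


Using the identity: epsilon_{ijk} epsilon_{imn} = delta_{jm} delta_{kn} - delta_{jn} delta_{km}.
delta_{33} = 1
delta_{31} = 0
delta_{31} = 0
delta_{33} = 1
Result = 1 * 0 - 0 * 1 = 0 - 0 = 0

0


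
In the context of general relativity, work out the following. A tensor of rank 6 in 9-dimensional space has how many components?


The number of components of a rank-r tensor in d dimensions is d^r.
Here d = 9 and r = 6.
9^6 = 531441

531441


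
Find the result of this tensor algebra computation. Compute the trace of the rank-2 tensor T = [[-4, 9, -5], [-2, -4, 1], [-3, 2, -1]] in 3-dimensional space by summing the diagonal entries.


The contraction (trace) of a rank-2 tensor is the sum of its diagonal elements.
Diagonal entries: A[1,1] = -4, A[2,2] = -4, A[3,3] = -1
Tr(A) = -4 + -4 + -1 = -9

-9


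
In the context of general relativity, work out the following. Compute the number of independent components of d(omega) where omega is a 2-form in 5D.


The exterior derivative of a p-form is a (p+1)-form.
Its number of independent components is C(n, p+1).
n = 5, p+1 = 3
C(5, 3) = 10

10


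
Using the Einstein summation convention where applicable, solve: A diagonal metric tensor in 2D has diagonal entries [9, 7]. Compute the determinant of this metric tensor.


For a diagonal metric, the determinant is the product of diagonal entries.
Diagonal entries: 9, 7
det(g) = 9 * 7 = 63

63


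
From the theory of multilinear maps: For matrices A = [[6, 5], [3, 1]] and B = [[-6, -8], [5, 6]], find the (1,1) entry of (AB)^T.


(AB)^T_{ij} = (AB)_{ji} = sum_k A_{jk} B_{ki}.
For i=1, j=1 we need (AB)_{11}:
A_{11} * B_{11} = 6 * -6 = -36
A_{12} * B_{21} = 5 * 5 = 25
Sum = -36 + 25 = -11

-11


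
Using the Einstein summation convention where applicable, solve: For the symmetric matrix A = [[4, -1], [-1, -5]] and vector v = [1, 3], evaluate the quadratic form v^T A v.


First compute Av:
(Av)_1 = 4*1 + -1*3 = 1
(Av)_2 = -1*1 + -5*3 = -16
Av = [1, -16]
Then v^T (Av) = 1*1 + 3*-16
= 1 + -48 = -47

-47


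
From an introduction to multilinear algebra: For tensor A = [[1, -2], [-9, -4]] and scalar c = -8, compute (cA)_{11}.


Scalar multiplication: (cA)_{ij} = c * A_{ij}.
c = -8
A_{11} = 1
(cA)_{11} = -8 * 1 = -8

-8


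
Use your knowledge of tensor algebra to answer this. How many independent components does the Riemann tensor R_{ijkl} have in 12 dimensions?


The Riemann tensor in d dimensions has d^2(d^2 - 1)/12 independent components.
d = 12, so d^2 = 144
d^2 - 1 = 143
d^2(d^2 - 1) = 144 * 143 = 20592
Divide by 12: 20592 / 12 = 1716

1716


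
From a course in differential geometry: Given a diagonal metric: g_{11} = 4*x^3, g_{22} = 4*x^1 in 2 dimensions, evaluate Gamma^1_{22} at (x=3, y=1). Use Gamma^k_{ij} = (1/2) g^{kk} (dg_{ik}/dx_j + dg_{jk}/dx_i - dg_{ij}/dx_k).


For a diagonal metric, Gamma^k_{ij} = (1/2) g^{kk} (dg_{ik}/dx_j + dg_{jk}/dx_i - dg_{ij}/dx_k).
The metric is diagonal, so g_{ab} = 0 for a != b.
At the given point: g_{11} = 108, g_{22} = 12
g^{11} = 1/108
dg_{21}/dx_2 = 0 (off-diagonal)
dg_{21}/dx_2 = 0 (off-diagonal)
dg_{22}/dx_1 = dg_{22}/dx_1 = 4
Numerator = 0 + 0 - 4 = -4
Gamma^1_{22} = -4 / (2 * 108) = -1/54

-1/54


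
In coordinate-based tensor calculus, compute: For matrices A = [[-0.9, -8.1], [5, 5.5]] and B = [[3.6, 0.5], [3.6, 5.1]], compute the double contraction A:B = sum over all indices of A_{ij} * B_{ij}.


A:B = sum over all i,j of A_{ij} * B_{ij}.
Row 1: -0.9*3.6=-3.24, -8.1*0.5=-4.05 => row sum = -7.29
Row 2: 5*3.6=18, 5.5*5.1=28.05 => row sum = 46.05
Total = -7.29 + 46.05 = 38.76

38.76


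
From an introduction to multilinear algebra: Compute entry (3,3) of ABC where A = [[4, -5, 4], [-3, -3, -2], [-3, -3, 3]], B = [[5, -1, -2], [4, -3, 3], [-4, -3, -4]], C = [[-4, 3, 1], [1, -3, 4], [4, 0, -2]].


(ABC)_{33} = sum_m (AB)_{3m} C_{m3}. First compute row 3 of AB.
(AB)_{31} = -3*5 + -3*4 + 3*-4 = -39
(AB)_{32} = -3*-1 + -3*-3 + 3*-3 = 3
(AB)_{33} = -3*-2 + -3*3 + 3*-4 = -15
Now contract with column 3 of C:
(AB)_{31} * C_{13} = -39 * 1 = -39
(AB)_{32} * C_{23} = 3 * 4 = 12
(AB)_{33} * C_{33} = -15 * -2 = 30
(ABC)_{33} = -39 + 12 + 30 = 3

3


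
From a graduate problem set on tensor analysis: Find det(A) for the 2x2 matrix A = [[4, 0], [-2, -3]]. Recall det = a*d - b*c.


For a 2x2 matrix [[a, b], [c, d]], det = a*d - b*c.
a = 4, b = 0, c = -2, d = -3
a*d = 4 * -3 = -12
b*c = 0 * -2 = 0
det = -12 - 0 = -12

-12


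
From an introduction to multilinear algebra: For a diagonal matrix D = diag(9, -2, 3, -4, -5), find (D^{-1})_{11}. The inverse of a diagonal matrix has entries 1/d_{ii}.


For a diagonal matrix, the inverse has entries (D^{-1})_{ii} = 1/d_{ii}.
The diagonal entries are: d_{11} = 9, d_{22} = -2, d_{33} = 3, d_{44} = -4, d_{55} = -5
We need (D^{-1})_{11} = 1/d_{11} = 1/9 = 1/9

1/9


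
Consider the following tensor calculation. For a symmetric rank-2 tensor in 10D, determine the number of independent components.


A symmetric rank-2 tensor in d dimensions has d(d+1)/2 independent components.
d = 10
d(d+1)/2 = 10 * 11 / 2 = 110 / 2 = 55

55


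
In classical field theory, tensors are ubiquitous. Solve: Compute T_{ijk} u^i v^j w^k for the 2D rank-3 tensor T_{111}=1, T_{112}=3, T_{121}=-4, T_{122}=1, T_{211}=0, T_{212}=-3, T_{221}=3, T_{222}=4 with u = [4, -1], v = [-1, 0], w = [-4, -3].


S = sum over i,j,k of T_{ijk} u_i v_j w_k. Expanding all 8 terms:
T_{111}*u_1*v_1*w_1 = 1*4*-1*-4 = 16  (running total: 16)
T_{112}*u_1*v_1*w_2 = 3*4*-1*-3 = 36  (running total: 52)
T_{121}*u_1*v_2*w_1 = -4*4*0*-4 = 0  (running total: 52)
T_{122}*u_1*v_2*w_2 = 1*4*0*-3 = 0  (running total: 52)
T_{211}*u_2*v_1*w_1 = 0*-1*-1*-4 = 0  (running total: 52)
T_{212}*u_2*v_1*w_2 = -3*-1*-1*-3 = 9  (running total: 61)
T_{221}*u_2*v_2*w_1 = 3*-1*0*-4 = 0  (running total: 61)
T_{222}*u_2*v_2*w_2 = 4*-1*0*-3 = 0  (running total: 61)
S = 61

61


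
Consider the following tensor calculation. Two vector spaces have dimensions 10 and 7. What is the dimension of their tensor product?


The dimension of a tensor product is the product of dimensions.
dim(V) = 10, dim(W) = 7
dim(V (x) W) = 10 * 7 = 70

70


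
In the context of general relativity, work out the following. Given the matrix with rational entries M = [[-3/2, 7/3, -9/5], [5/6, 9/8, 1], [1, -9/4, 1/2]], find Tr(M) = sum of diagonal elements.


The trace is the sum of diagonal entries.
Diagonal: M[1,1] = -3/2, M[2,2] = 9/8, M[3,3] = 1/2
Tr(M) = -3/2 + 9/8 + 1/2
Computing step by step:
After adding M[1,1]: -3/2
After adding M[2,2]: -3/8
After adding M[3,3]: 1/8
Tr(M) = 1/8

1/8


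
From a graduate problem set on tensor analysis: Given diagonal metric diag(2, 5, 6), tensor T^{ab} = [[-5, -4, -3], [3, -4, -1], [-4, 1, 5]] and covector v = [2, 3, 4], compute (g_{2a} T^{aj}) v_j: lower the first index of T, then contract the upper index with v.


Step 1: lower the first index. For a diagonal metric, g_{ia} T^{aj} = g_{ii} T^{ij} (no sum on i).
g_{22} = 5
S_2{}^1 = 5 * T^{21} = 5 * 3 = 15
S_2{}^2 = 5 * T^{22} = 5 * -4 = -20
S_2{}^3 = 5 * T^{23} = 5 * -1 = -5
Step 2: contract S_2{}^j with v_j.
S_2{}^1 * v_1 = 15 * 2 = 30
S_2{}^2 * v_2 = -20 * 3 = -60
S_2{}^3 * v_3 = -5 * 4 = -20
Result = 30 + -60 + -20 = -50

-50


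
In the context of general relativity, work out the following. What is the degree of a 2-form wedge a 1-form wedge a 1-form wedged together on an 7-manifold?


The degree of a wedge product is the sum of the degrees of the individual forms.
Degrees: 2, 1, 1
Total degree = 2 + 1 + 1 = 4

4


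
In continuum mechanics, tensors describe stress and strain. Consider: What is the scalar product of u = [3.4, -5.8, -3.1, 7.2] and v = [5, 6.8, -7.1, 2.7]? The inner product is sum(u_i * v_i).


The inner product u . v = sum of u_i * v_i.
Term-by-term: 3.4 * 5, -5.8 * 6.8, -3.1 * -7.1, 7.2 * 2.7
Products: 17, -39.44, 22.01, 19.44
Sum = 17 + -39.44 + 22.01 + 19.44 = 19.01

19.01


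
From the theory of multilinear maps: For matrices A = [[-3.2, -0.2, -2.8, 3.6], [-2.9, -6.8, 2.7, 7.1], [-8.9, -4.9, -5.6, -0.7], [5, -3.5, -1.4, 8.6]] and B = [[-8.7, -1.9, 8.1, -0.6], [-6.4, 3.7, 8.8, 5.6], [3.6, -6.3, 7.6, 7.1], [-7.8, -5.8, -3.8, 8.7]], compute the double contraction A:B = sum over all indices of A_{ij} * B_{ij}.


A:B = sum over all i,j of A_{ij} * B_{ij}.
Row 1: -3.2*-8.7=27.84, -0.2*-1.9=0.38, -2.8*8.1=-22.68, 3.6*-0.6=-2.16 => row sum = 3.38
Row 2: -2.9*-6.4=18.56, -6.8*3.7=-25.16, 2.7*8.8=23.76, 7.1*5.6=39.76 => row sum = 56.92
Row 3: -8.9*3.6=-32.04, -4.9*-6.3=30.87, -5.6*7.6=-42.56, -0.7*7.1=-4.97 => row sum = -48.7
Row 4: 5*-7.8=-39, -3.5*-5.8=20.3, -1.4*-3.8=5.32, 8.6*8.7=74.82 => row sum = 61.44
Total = 3.38 + 56.92 + -48.7 + 61.44 = 73.04

73.04


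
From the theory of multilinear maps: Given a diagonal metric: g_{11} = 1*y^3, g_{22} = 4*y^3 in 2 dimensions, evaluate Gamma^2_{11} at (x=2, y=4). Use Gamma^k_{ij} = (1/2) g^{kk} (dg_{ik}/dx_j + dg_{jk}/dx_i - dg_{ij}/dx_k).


For a diagonal metric, Gamma^k_{ij} = (1/2) g^{kk} (dg_{ik}/dx_j + dg_{jk}/dx_i - dg_{ij}/dx_k).
The metric is diagonal, so g_{ab} = 0 for a != b.
At the given point: g_{11} = 64, g_{22} = 256
g^{22} = 1/256
dg_{12}/dx_1 = 0 (off-diagonal)
dg_{12}/dx_1 = 0 (off-diagonal)
dg_{11}/dx_2 = dg_{11}/dx_2 = 48
Numerator = 0 + 0 - 48 = -48
Gamma^2_{11} = -48 / (2 * 256) = -3/32

-3/32


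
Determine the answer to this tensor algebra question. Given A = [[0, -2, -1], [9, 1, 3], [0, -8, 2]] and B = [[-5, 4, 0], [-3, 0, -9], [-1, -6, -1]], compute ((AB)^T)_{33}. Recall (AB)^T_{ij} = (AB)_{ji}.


(AB)^T_{ij} = (AB)_{ji} = sum_k A_{jk} B_{ki}.
For i=3, j=3 we need (AB)_{33}:
A_{31} * B_{13} = 0 * 0 = 0
A_{32} * B_{23} = -8 * -9 = 72
A_{33} * B_{33} = 2 * -1 = -2
Sum = 0 + 72 + -2 = 70

70


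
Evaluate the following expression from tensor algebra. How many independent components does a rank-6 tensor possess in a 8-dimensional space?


The number of components of a rank-r tensor in d dimensions is d^r.
Here d = 8 and r = 6.
8^6 = 262144

262144


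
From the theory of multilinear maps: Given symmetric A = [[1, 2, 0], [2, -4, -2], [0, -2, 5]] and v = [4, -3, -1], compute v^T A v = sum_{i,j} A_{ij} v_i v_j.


First compute Av:
(Av)_1 = 1*4 + 2*-3 + 0*-1 = -2
(Av)_2 = 2*4 + -4*-3 + -2*-1 = 22
(Av)_3 = 0*4 + -2*-3 + 5*-1 = 1
Av = [-2, 22, 1]
Then v^T (Av) = 4*-2 + -3*22 + -1*1
= -8 + -66 + -1 = -75

-75


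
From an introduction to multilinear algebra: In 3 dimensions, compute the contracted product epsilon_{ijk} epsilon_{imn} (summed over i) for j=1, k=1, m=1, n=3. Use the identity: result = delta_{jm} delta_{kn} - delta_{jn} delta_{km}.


Using the identity: epsilon_{ijk} epsilon_{imn} = delta_{jm} delta_{kn} - delta_{jn} delta_{km}.
delta_{11} = 1
delta_{13} = 0
delta_{13} = 0
delta_{11} = 1
Result = 1 * 0 - 0 * 1 = 0 - 0 = 0

0


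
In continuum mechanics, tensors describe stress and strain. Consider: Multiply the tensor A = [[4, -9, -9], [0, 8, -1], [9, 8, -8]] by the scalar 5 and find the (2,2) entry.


Scalar multiplication: (cA)_{ij} = c * A_{ij}.
c = 5
A_{22} = 8
(cA)_{22} = 5 * 8 = 40

40


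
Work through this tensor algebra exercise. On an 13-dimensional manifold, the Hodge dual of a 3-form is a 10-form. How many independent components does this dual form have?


The Hodge dual of a p-form on an n-dimensional manifold is an (n-p)-form.
n = 13, p = 3, so dual degree = 13 - 3 = 10
The number of components is C(n, n-p) = C(13, 10) = 286

286


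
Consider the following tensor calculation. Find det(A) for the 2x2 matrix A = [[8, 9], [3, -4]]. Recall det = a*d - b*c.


For a 2x2 matrix [[a, b], [c, d]], det = a*d - b*c.
a = 8, b = 9, c = 3, d = -4
a*d = 8 * -4 = -32
b*c = 9 * 3 = 27
det = -32 - 27 = -59

-59


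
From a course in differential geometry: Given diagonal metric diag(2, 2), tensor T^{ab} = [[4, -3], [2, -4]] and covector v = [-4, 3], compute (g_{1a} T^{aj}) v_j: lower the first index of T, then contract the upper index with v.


Step 1: lower the first index. For a diagonal metric, g_{ia} T^{aj} = g_{ii} T^{ij} (no sum on i).
g_{11} = 2
S_1{}^1 = 2 * T^{11} = 2 * 4 = 8
S_1{}^2 = 2 * T^{12} = 2 * -3 = -6
Step 2: contract S_1{}^j with v_j.
S_1{}^1 * v_1 = 8 * -4 = -32
S_1{}^2 * v_2 = -6 * 3 = -18
Result = -32 + -18 = -50

-50


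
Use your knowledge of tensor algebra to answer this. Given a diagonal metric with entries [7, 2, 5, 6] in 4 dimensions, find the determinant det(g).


For a diagonal metric, the determinant is the product of diagonal entries.
Diagonal entries: 7, 2, 5, 6
det(g) = 7 * 2 * 5 * 6 = 420

420


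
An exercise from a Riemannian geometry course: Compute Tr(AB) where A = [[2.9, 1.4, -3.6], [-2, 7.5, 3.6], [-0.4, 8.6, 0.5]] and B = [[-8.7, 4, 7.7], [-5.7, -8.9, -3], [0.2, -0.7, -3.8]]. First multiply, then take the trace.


Tr(AB) = sum_i (AB)_{ii} where (AB)_{ii} = sum_k A_{ik} B_{ki}.
(AB)_{11} = 2.9*-8.7 + 1.4*-5.7 + -3.6*0.2 = -33.93
(AB)_{22} = -2*4 + 7.5*-8.9 + 3.6*-0.7 = -77.27
(AB)_{33} = -0.4*7.7 + 8.6*-3 + 0.5*-3.8 = -30.78
Tr(AB) = -33.93 + -77.27 + -30.78 = -141.98

-141.98


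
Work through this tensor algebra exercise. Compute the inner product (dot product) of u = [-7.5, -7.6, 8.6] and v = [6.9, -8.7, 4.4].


The inner product u . v = sum of u_i * v_i.
Term-by-term: -7.5 * 6.9, -7.6 * -8.7, 8.6 * 4.4
Products: -51.75, 66.12, 37.84
Sum = -51.75 + 66.12 + 37.84 = 52.21

52.21


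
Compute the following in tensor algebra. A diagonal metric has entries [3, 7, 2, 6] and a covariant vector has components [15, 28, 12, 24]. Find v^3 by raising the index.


To raise an index with a diagonal metric: v^i = v_i / g_{ii}.
For index 3: v_3 = 12, g_{33} = 2
v^3 = 12 / 2 = 6

6


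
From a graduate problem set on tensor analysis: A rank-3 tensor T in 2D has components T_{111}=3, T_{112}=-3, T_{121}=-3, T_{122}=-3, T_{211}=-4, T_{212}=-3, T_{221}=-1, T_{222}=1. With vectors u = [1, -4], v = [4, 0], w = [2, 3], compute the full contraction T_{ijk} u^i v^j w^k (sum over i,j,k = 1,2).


S = sum over i,j,k of T_{ijk} u_i v_j w_k. Expanding all 8 terms:
T_{111}*u_1*v_1*w_1 = 3*1*4*2 = 24  (running total: 24)
T_{112}*u_1*v_1*w_2 = -3*1*4*3 = -36  (running total: -12)
T_{121}*u_1*v_2*w_1 = -3*1*0*2 = 0  (running total: -12)
T_{122}*u_1*v_2*w_2 = -3*1*0*3 = 0  (running total: -12)
T_{211}*u_2*v_1*w_1 = -4*-4*4*2 = 128  (running total: 116)
T_{212}*u_2*v_1*w_2 = -3*-4*4*3 = 144  (running total: 260)
T_{221}*u_2*v_2*w_1 = -1*-4*0*2 = 0  (running total: 260)
T_{222}*u_2*v_2*w_2 = 1*-4*0*3 = 0  (running total: 260)
S = 260

260


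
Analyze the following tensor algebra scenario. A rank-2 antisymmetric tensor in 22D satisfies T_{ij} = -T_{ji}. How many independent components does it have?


An antisymmetric rank-2 tensor satisfies A_{ij} = -A_{ji}, so diagonal entries are zero.
The independent components are the upper-triangular entries: C(n, 2) = n(n-1)/2.
n = 22
C(22, 2) = 22 * 21 / 2 = 462 / 2 = 231

231


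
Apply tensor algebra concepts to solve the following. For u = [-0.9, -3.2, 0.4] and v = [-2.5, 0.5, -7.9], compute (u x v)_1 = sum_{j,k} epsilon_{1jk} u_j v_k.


(u x v)_1 = sum_{j,k} epsilon_{1jk} u_j v_k. Only permutations of (1,2,3) contribute; the two non-zero terms are:
eps_{123} u_2 v_3 = 1 * -3.2 * -7.9 = 25.28
eps_{132} u_3 v_2 = -1 * 0.4 * 0.5 = -0.2
(u x v)_1 = 25.08

25.08


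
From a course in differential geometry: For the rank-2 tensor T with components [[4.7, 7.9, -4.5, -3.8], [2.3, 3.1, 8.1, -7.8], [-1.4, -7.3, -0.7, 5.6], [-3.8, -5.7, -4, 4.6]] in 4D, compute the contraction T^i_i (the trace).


The contraction (trace) of a rank-2 tensor is the sum of its diagonal elements.
Diagonal entries: A[1,1] = 4.7, A[2,2] = 3.1, A[3,3] = -0.7, A[4,4] = 4.6
Tr(A) = 4.7 + 3.1 + -0.7 + 4.6 = 11.7

11.7


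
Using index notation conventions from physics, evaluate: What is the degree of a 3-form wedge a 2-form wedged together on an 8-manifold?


The degree of a wedge product is the sum of the degrees of the individual forms.
Degrees: 3, 2
Total degree = 3 + 2 = 5

5


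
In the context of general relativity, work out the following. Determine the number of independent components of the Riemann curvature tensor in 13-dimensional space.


The Riemann tensor in d dimensions has d^2(d^2 - 1)/12 independent components.
d = 13, so d^2 = 169
d^2 - 1 = 168
d^2(d^2 - 1) = 169 * 168 = 28392
Divide by 12: 28392 / 12 = 2366

2366


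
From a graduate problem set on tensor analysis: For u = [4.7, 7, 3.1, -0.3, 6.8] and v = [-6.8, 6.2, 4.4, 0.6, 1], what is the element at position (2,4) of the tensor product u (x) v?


The outer product entry T_{ij} = u_i * v_j.
We need i=2, j=4.
u_2 = 7, v_4 = 0.6
T_{2,4} = 7 * 0.6 = 4.2

4.2


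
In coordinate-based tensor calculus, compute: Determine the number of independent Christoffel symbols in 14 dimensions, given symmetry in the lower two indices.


Christoffel symbols Gamma^k_{ij} are symmetric in i,j, so there are d * d(d+1)/2 independent symbols.
d = 14
d(d+1)/2 = 14 * 15 / 2 = 105
Total = 14 * 105 = 1470

1470


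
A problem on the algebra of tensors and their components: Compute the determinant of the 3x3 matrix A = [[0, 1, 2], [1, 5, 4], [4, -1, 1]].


Expanding along the first row, det(A) = a11*M_11 - a12*M_12 + a13*M_13, where M_1j is the (1,j) minor.
Minor M_11 = 5*1 - 4*-1 = 9
Minor M_12 = 1*1 - 4*4 = -15
Minor M_13 = 1*-1 - 5*4 = -21
det = 0*(9) - 1*(-15) + 2*(-21)
    = 0 - -15 + -42
    = -27

-27


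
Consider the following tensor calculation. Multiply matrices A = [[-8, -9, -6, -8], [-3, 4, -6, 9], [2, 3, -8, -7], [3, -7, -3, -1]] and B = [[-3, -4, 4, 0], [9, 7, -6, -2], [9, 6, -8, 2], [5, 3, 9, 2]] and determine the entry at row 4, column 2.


(AB)_{ij} = sum_k A_{ik} B_{kj}.
For i=4, j=2:
A_{41} * B_{12} = 3 * -4 = -12
A_{42} * B_{22} = -7 * 7 = -49
A_{43} * B_{32} = -3 * 6 = -18
A_{44} * B_{42} = -1 * 3 = -3
Sum = -12 + -49 + -18 + -3 = -82

-82


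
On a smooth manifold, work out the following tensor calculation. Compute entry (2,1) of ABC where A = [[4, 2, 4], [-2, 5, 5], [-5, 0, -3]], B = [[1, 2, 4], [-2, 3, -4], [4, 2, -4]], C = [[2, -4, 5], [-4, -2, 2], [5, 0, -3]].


(ABC)_{21} = sum_m (AB)_{2m} C_{m1}. First compute row 2 of AB.
(AB)_{21} = -2*1 + 5*-2 + 5*4 = 8
(AB)_{22} = -2*2 + 5*3 + 5*2 = 21
(AB)_{23} = -2*4 + 5*-4 + 5*-4 = -48
Now contract with column 1 of C:
(AB)_{21} * C_{11} = 8 * 2 = 16
(AB)_{22} * C_{21} = 21 * -4 = -84
(AB)_{23} * C_{31} = -48 * 5 = -240
(ABC)_{21} = 16 + -84 + -240 = -308

-308


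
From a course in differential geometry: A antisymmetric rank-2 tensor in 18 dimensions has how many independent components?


A antisymmetric rank-2 tensor in d dimensions has d(d-1)/2 independent components.
d = 18
d(d-1)/2 = 18 * 17 / 2 = 306 / 2 = 153

153


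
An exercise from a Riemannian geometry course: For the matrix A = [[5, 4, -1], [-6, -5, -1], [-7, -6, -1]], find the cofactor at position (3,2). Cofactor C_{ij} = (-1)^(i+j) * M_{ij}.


To find cofactor C_{32}, delete row 3 and column 2.
The resulting 2x2 submatrix is: [[5, -1], [-6, -1]]
Minor M_{32} = 5*-1 - -1*-6
  = -5 - 6 = -11
Sign = (-1)^(3+2) = (-1)^5 = -1
Cofactor C_{32} = -1 * -11 = 11

11


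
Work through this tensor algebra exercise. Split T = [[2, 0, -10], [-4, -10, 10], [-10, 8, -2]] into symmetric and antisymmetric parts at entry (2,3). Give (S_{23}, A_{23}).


T_{23} = 10
T_{32} = 8
S_{23} = (10 + 8)/2 = 18/2 = 9
A_{23} = (10 - 8)/2 = 2/2 = 1
Check: S + A = 9 + 1 = 10 = T_{23}.

(9, 1)


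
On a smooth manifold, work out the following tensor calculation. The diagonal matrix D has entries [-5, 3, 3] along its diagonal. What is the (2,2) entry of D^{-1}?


For a diagonal matrix, the inverse has entries (D^{-1})_{ii} = 1/d_{ii}.
The diagonal entries are: d_{11} = -5, d_{22} = 3, d_{33} = 3
We need (D^{-1})_{22} = 1/d_{22} = 1/3 = 1/3

1/3


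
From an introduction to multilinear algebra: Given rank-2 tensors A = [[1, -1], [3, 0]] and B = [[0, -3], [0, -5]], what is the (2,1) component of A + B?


Tensor addition is component-wise: (A + B)_{ij} = A_{ij} + B_{ij}.
A_{21} = 3
B_{21} = 0
(A + B)_{21} = 3 + 0 = 3

3


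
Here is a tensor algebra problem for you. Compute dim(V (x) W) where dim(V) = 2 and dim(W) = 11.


The dimension of a tensor product is the product of dimensions.
dim(V) = 2, dim(W) = 11
dim(V (x) W) = 2 * 11 = 22

22


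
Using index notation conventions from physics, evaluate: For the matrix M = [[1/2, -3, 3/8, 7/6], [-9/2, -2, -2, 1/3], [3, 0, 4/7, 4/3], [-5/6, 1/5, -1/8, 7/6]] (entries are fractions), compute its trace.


The trace is the sum of diagonal entries.
Diagonal: M[1,1] = 1/2, M[2,2] = -2, M[3,3] = 4/7, M[4,4] = 7/6
Tr(M) = 1/2 + -2 + 4/7 + 7/6
Computing step by step:
After adding M[1,1]: 1/2
After adding M[2,2]: -3/2
After adding M[3,3]: -13/14
After adding M[4,4]: 5/21
Tr(M) = 5/21

5/21


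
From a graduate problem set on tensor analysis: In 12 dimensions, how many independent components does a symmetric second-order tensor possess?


A symmetric rank-2 tensor in d dimensions has d(d+1)/2 independent components.
d = 12
d(d+1)/2 = 12 * 13 / 2 = 156 / 2 = 78

78


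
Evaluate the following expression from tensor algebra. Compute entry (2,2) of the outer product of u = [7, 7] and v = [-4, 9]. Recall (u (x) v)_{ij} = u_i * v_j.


The outer product entry T_{ij} = u_i * v_j.
We need i=2, j=2.
u_2 = 7, v_2 = 9
T_{2,2} = 7 * 9 = 63

63


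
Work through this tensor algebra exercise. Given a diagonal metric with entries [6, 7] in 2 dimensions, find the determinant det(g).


For a diagonal metric, the determinant is the product of diagonal entries.
Diagonal entries: 6, 7
det(g) = 6 * 7 = 42

42


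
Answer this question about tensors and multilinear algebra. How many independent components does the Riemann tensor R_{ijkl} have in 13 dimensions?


The Riemann tensor in d dimensions has d^2(d^2 - 1)/12 independent components.
d = 13, so d^2 = 169
d^2 - 1 = 168
d^2(d^2 - 1) = 169 * 168 = 28392
Divide by 12: 28392 / 12 = 2366

2366


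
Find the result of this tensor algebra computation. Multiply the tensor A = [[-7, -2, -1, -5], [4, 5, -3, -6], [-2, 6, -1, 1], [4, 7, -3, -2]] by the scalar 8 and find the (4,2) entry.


Scalar multiplication: (cA)_{ij} = c * A_{ij}.
c = 8
A_{42} = 7
(cA)_{42} = 8 * 7 = 56

56
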